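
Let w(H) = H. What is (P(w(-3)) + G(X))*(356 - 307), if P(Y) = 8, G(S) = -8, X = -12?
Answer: 0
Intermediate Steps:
(P(w(-3)) + G(X))*(356 - 307) = (8 - 8)*(356 - 307) = 0*49 = 0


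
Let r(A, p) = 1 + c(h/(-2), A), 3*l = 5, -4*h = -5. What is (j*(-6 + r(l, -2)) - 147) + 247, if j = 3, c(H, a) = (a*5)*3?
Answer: 160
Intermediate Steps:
h = 5/4 (h = -¼*(-5) = 5/4 ≈ 1.2500)
c(H, a) = 15*a (c(H, a) = (5*a)*3 = 15*a)
l = 5/3 (l = (⅓)*5 = 5/3 ≈ 1.6667)
r(A, p) = 1 + 15*A
(j*(-6 + r(l, -2)) - 147) + 247 = (3*(-6 + (1 + 15*(5/3))) - 147) + 247 = (3*(-6 + (1 + 25)) - 147) + 247 = (3*(-6 + 26) - 147) + 247 = (3*20 - 147) + 247 = (60 - 147) + 247 = -87 + 247 = 160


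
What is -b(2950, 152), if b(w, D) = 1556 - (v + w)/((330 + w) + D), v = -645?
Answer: -5337887/3432 ≈ -1555.3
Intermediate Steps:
b(w, D) = 1556 - (-645 + w)/(330 + D + w) (b(w, D) = 1556 - (-645 + w)/((330 + w) + D) = 1556 - (-645 + w)/(330 + D + w))
-b(2950, 152) = -(514125 + 1555*2950 + 1556*152)/(330 + 152 + 2950) = -(514125 + 4587250 + 236512)/3432 = -5337887/3432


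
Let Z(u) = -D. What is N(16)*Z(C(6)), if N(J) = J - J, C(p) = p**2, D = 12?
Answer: 0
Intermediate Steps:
Z(u) = -12 (Z(u) = -1*12 = -12)
N(J) = 0
N(16)*Z(C(6)) = 0*(-12) = 0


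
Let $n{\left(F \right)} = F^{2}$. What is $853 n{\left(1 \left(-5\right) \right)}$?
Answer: $21325$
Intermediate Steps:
$853 n{\left(1 \left(-5\right) \right)} = 853 \left(1 \left(-5\right)\right)^{2} = 853 \left(-5\right)^{2} = 853 \cdot 25 = 21325$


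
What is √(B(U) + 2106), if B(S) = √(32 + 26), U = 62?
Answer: √(2106 + √58) ≈ 45.974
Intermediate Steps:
B(S) = √58
√(B(U) + 2106) = √(√58 + 2106) = √(2106 + √58)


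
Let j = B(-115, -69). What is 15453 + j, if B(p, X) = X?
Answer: 15384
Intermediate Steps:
j = -69
15453 + j = 15453 - 69 = 15384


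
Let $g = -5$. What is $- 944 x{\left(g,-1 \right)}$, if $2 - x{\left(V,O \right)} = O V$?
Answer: $2832$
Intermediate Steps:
$x{\left(V,O \right)} = 2 - O V$
$- 944 x{\left(g,-1 \right)} = - 944 \left(2 - \left(-1\right) \left(-5\right)\right) = - 944 \left(2 - 5\right) = \left(-944\right) \left(-3\right) = 2832$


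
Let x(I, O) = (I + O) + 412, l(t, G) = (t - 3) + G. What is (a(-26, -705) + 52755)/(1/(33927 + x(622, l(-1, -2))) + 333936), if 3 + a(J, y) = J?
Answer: 1843037330/11672732881 ≈ 0.15789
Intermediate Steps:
l(t, G) = -3 + G + t (l(t, G) = (-3 + t) + G = -3 + G + t)
a(J, y) = -3 + J
x(I, O) = 412 + I + O
(a(-26, -705) + 52755)/(1/(33927 + x(622, l(-1, -2))) + 333936) = ((-3 - 26) + 52755)/(1/(33927 + (412 + 622 + (-3 - 2 - 1))) + 333936) = (-29 + 52755)/(1/(33927 + (412 + 622 - 6)) + 333936) = 52726/(1/(33927 + 1028) + 333936) = 52726/(1/34955 + 333936) = 52726/(11672732881/34955) = 52726*(34955/11672732881) = 1843037330/11672732881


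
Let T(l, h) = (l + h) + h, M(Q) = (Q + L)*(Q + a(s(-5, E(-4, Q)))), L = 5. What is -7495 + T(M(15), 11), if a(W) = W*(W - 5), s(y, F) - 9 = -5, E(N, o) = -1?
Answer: -7253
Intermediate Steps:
s(y, F) = 4 (s(y, F) = 9 - 5 = 4)
a(W) = W*(-5 + W)
M(Q) = (-4 + Q)*(5 + Q) (M(Q) = (Q + 5)*(Q + 4*(-5 + 4)) = (5 + Q)*(Q + 4*(-1)) = (5 + Q)*(Q - 4) = (5 + Q)*(-4 + Q) = (-4 + Q)*(5 + Q))
T(l, h) = l + 2*h (T(l, h) = (h + l) + h = l + 2*h)
-7495 + T(M(15), 11) = -7495 + ((-20 + 15 + 15²) + 2*11) = -7495 + ((-20 + 15 + 225) + 22) = -7495 + (220 + 22) = -7495 + 242 = -7253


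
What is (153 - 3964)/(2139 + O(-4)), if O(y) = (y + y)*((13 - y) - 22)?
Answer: -3811/2179 ≈ -1.7490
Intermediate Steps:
O(y) = 2*y*(-9 - y) (O(y) = (2*y)*(-9 - y) = 2*y*(-9 - y))
(153 - 3964)/(2139 + O(-4)) = (153 - 3964)/(2139 - 2*(-4)*(9 - 4)) = -3811/(2139 - 2*(-4)*5) = -3811/(2139 + 40) = -3811/2179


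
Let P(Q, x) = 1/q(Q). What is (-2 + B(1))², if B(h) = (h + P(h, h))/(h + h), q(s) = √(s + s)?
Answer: (6 - √2)²/16 ≈ 1.3143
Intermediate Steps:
q(s) = √2*√s (q(s) = √(2*s) = √2*√s)
P(Q, x) = √2/(2*√Q) (P(Q, x) = 1/(√2*√Q) = √2/(2*√Q))
B(h) = (h + √2/(2*√h))/(2*h) (B(h) = (h + √2/(2*√h))/(h + h) = (h + √2/(2*√h))/((2*h)) = (h + √2/(2*√h))*(1/(2*h)) = (h + √2/(2*√h))/(2*h))
(-2 + B(1))² = (-2 + (½ + √2/(4*1^(3/2))))² = (-2 + (½ + (¼)*√2*1))² = (-2 + (½ + √2/4))² = (-3/2 + √2/4)²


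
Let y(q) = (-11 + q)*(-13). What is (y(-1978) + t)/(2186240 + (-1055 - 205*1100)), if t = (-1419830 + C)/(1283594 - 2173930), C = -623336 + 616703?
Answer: 4604568883/348955620832 ≈ 0.013195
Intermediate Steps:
y(q) = 143 - 13*q
C = -6633
t = 1426463/890336 (t = (-1419830 - 6633)/(1283594 - 2173930) = -1426463/(-890336) = -1426463*(-1/890336) = 1426463/890336 ≈ 1.6022)
(y(-1978) + t)/(2186240 + (-1055 - 205*1100)) = ((143 - 13*(-1978)) + 1426463/890336)/(2186240 + (-1055 - 205*1100)) = ((143 + 25714) + 1426463/890336)/(2186240 + (-1055 - 225500)) = (25857 + 1426463/890336)/(2186240 - 226555) = (23022844415/890336)/1959685 = (23022844415/890336)*(1/1959685) = 4604568883/348955620832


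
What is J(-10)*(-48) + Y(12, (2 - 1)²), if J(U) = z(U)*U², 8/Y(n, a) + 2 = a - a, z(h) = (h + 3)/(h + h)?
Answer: -1684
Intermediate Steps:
z(h) = (3 + h)/(2*h) (z(h) = (3 + h)/((2*h)) = (3 + h)*(1/(2*h)) = (3 + h)/(2*h))
Y(n, a) = -4 (Y(n, a) = 8/(-2 + (a - a)) = 8/(-2 + 0) = 8/(-2) = 8*(-½) = -4)
J(U) = U*(3 + U)/2 (J(U) = ((3 + U)/(2*U))*U² = U*(3 + U)/2)
J(-10)*(-48) + Y(12, (2 - 1)²) = ((½)*(-10)*(3 - 10))*(-48) - 4 = ((½)*(-10)*(-7))*(-48) - 4 = 35*(-48) - 4 = -1680 - 4 = -1684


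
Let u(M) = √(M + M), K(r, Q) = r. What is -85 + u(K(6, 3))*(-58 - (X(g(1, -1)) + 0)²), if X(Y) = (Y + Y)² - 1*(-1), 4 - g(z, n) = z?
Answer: -85 - 2854*√3 ≈ -5028.3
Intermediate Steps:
g(z, n) = 4 - z
u(M) = √2*√M (u(M) = √(2*M) = √2*√M)
X(Y) = 1 + 4*Y² (X(Y) = (2*Y)² + 1 = 4*Y² + 1 = 1 + 4*Y²)
-85 + u(K(6, 3))*(-58 - (X(g(1, -1)) + 0)²) = -85 + (√2*√6)*(-58 - ((1 + 4*(4 - 1*1)²) + 0)²) = -85 + (2*√3)*(-58 - ((1 + 4*(4 - 1)²) + 0)²) = -85 + (2*√3)*(-58 - ((1 + 4*3²) + 0)²) = -85 + (2*√3)*(-58 - ((1 + 4*9) + 0)²) = -85 + (2*√3)*(-58 - ((1 + 36) + 0)²) = -85 + (2*√3)*(-58 - (37 + 0)²) = -85 + (2*√3)*(-58 - 1*37²) = -85 + (2*√3)*(-58 - 1*1369) = -85 + (2*√3)*(-58 - 1369) = -85 + (2*√3)*(-1427) = -85 - 2854*√3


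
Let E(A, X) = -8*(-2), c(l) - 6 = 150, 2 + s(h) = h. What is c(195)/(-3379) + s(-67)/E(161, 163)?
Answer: -235647/54064 ≈ -4.3587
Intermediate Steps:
s(h) = -2 + h
c(l) = 156 (c(l) = 6 + 150 = 156)
E(A, X) = 16
c(195)/(-3379) + s(-67)/E(161, 163) = 156/(-3379) + (-2 - 67)/16 = 156*(-1/3379) - 69*1/16 = -156/3379 - 69/16 = -235647/54064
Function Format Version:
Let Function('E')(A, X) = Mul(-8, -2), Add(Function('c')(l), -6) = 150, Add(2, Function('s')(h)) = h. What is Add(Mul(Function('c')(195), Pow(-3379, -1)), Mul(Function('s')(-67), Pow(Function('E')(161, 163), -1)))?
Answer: Rational(-235647, 54064) ≈ -4.3587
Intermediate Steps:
Function('s')(h) = Add(-2, h)
Function('c')(l) = 156 (Function('c')(l) = Add(6, 150) = 156)
Function('E')(A, X) = 16
Add(Mul(Function('c')(195), Pow(-3379, -1)), Mul(Function('s')(-67), Pow(Function('E')(161, 163), -1))) = Add(Mul(156, Pow(-3379, -1)), Mul(Add(-2, -67), Pow(16, -1))) = Add(Mul(156, Rational(-1, 3379)), Mul(-69, Rational(1, 16))) = Add(Rational(-156, 3379), Rational(-69, 16)) = Rational(-235647, 54064)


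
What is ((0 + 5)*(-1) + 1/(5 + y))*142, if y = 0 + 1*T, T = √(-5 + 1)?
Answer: -19880/29 - 284*I/29 ≈ -685.52 - 9.7931*I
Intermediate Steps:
T = 2*I (T = √(-4) = 2*I ≈ 2.0*I)
y = 2*I (y = 0 + 1*(2*I) = 0 + 2*I = 2*I ≈ 2.0*I)
((0 + 5)*(-1) + 1/(5 + y))*142 = ((0 + 5)*(-1) + 1/(5 + 2*I))*142 = (5*(-1) + (5 - 2*I)/29)*142 = (-5 + (5 - 2*I)/29)*142 = -710 + 142*(5 - 2*I)/29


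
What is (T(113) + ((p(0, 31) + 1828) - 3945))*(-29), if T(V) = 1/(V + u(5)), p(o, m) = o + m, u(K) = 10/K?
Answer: 6956781/115 ≈ 60494.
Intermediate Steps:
p(o, m) = m + o
T(V) = 1/(2 + V) (T(V) = 1/(V + 10/5) = 1/(V + 10*(⅕)) = 1/(V + 2) = 1/(2 + V))
(T(113) + ((p(0, 31) + 1828) - 3945))*(-29) = (1/(2 + 113) + (((31 + 0) + 1828) - 3945))*(-29) = (1/115 + ((31 + 1828) - 3945))*(-29) = (1/115 + (1859 - 3945))*(-29) = (1/115 - 2086)*(-29) = -239889/115*(-29) = 6956781/115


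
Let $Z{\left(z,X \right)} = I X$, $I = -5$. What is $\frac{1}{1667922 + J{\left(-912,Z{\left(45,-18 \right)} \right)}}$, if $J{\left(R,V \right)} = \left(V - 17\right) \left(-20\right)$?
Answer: $\frac{1}{1666462} \approx 6.0007 \cdot 10^{-7}$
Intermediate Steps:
$Z{\left(z,X \right)} = - 5 X$
$J{\left(R,V \right)} = 340 - 20 V$ ($J{\left(R,V \right)} = \left(-17 + V\right) \left(-20\right) = 340 - 20 V$)
$\frac{1}{1667922 + J{\left(-912,Z{\left(45,-18 \right)} \right)}} = \frac{1}{1667922 + \left(340 - 20 \left(\left(-5\right) \left(-18\right)\right)\right)} = \frac{1}{1667922 + \left(340 - 1800\right)} = \frac{1}{1667922 - 1460} = \frac{1}{1666462}$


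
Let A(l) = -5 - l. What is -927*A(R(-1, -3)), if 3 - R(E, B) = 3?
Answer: 4635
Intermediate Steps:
R(E, B) = 0 (R(E, B) = 3 - 1*3 = 3 - 3 = 0)
-927*A(R(-1, -3)) = -927*(-5 - 1*0) = -927*(-5 + 0) = -927*(-5) = 4635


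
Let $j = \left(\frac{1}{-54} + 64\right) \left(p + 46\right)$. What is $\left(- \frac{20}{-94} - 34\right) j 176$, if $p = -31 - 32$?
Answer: $\frac{8207863840}{1269} \approx 6.468 \cdot 10^{6}$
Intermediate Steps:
$p = -63$ ($p = -31 - 32 = -63$)
$j = - \frac{58735}{54}$ ($j = \left(\frac{1}{-54} + 64\right) \left(-63 + 46\right) = \left(- \frac{1}{54} + 64\right) \left(-17\right) = \frac{3455}{54} \left(-17\right) = - \frac{58735}{54} \approx -1087.7$)
$\left(- \frac{20}{-94} - 34\right) j 176 = \left(- \frac{20}{-94} - 34\right) \left(- \frac{58735}{54}\right) 176 = \left(\left(-20\right) \left(- \frac{1}{94}\right) - 34\right) \left(- \frac{58735}{54}\right) 176 = \left(\frac{10}{47} - 34\right) \left(- \frac{58735}{54}\right) 176 = \left(- \frac{1588}{47}\right) \left(- \frac{58735}{54}\right) 176 = \frac{46635590}{1269} \cdot 176 = \frac{8207863840}{1269}$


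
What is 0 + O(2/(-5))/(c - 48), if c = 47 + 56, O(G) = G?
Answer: -2/275 ≈ -0.0072727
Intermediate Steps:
c = 103
0 + O(2/(-5))/(c - 48) = 0 + (2/(-5))/(103 - 48) = 0 + (2*(-1/5))/55 = 0 - 2/5*1/55 = 0 - 2/275 = -2/275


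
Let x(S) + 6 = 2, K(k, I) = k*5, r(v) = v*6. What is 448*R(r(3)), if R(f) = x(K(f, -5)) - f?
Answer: -9856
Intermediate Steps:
r(v) = 6*v
K(k, I) = 5*k
x(S) = -4 (x(S) = -6 + 2 = -4)
R(f) = -4 - f
448*R(r(3)) = 448*(-4 - 6*3) = 448*(-4 - 1*18) = 448*(-4 - 18) = 448*(-22) = -9856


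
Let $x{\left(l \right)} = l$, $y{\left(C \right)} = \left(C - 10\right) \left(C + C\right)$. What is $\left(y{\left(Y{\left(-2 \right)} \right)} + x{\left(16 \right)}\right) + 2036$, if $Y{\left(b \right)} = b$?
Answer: $2100$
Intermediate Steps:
$y{\left(C \right)} = 2 C \left(-10 + C\right)$ ($y{\left(C \right)} = \left(-10 + C\right) 2 C = 2 C \left(-10 + C\right)$)
$\left(y{\left(Y{\left(-2 \right)} \right)} + x{\left(16 \right)}\right) + 2036 = \left(2 \left(-2\right) \left(-10 - 2\right) + 16\right) + 2036 = \left(2 \left(-2\right) \left(-12\right) + 16\right) + 2036 = \left(48 + 16\right) + 2036 = 64 + 2036 = 2100$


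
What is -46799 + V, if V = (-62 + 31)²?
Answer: -45838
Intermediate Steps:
V = 961 (V = (-31)² = 961)
-46799 + V = -46799 + 961 = -45838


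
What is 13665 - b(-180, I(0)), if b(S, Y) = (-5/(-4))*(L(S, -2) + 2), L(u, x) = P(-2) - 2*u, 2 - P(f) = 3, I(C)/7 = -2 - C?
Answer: 52855/4 ≈ 13214.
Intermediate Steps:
I(C) = -14 - 7*C (I(C) = 7*(-2 - C) = -14 - 7*C)
P(f) = -1 (P(f) = 2 - 1*3 = 2 - 3 = -1)
L(u, x) = -1 - 2*u
b(S, Y) = 5/4 - 5*S/2 (b(S, Y) = (-5/(-4))*((-1 - 2*S) + 2) = (-5*(-1/4))*(1 - 2*S) = 5*(1 - 2*S)/4 = 5/4 - 5*S/2)
13665 - b(-180, I(0)) = 13665 - (5/4 - 5/2*(-180)) = 13665 - (5/4 + 450) = 13665 - 1*1805/4 = 13665 - 1805/4 = 52855/4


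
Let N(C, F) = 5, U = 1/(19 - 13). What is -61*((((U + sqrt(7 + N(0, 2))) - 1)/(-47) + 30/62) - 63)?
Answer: 33328021/8742 + 122*sqrt(3)/47 ≈ 3816.9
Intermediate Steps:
U = 1/6 ≈ 0.16667
-61*((((U + sqrt(7 + N(0, 2))) - 1)/(-47) + 30/62) - 63) = -61*((((1/6 + sqrt(7 + 5)) - 1)/(-47) + 30/62) - 63) = -61*((((1/6 + sqrt(12)) - 1)*(-1/47) + 30*(1/62)) - 63) = -61*((((1/6 + 2*sqrt(3)) - 1)*(-1/47) + 15/31) - 63) = -61*(((-5/6 + 2*sqrt(3))*(-1/47) + 15/31) - 63) = -61*(((5/282 - 2*sqrt(3)/47) + 15/31) - 63) = -61*((4385/8742 - 2*sqrt(3)/47) - 63) = -61*(-546361/8742 - 2*sqrt(3)/47) = 33328021/8742 + 122*sqrt(3)/47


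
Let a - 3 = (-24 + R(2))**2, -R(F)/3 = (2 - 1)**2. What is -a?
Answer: -732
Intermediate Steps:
R(F) = -3 (R(F) = -3*(2 - 1)**2 = -3*1**2 = -3*1 = -3)
a = 732 (a = 3 + (-24 - 3)**2 = 3 + (-27)**2 = 3 + 729 = 732)
-a = -1*732 = -732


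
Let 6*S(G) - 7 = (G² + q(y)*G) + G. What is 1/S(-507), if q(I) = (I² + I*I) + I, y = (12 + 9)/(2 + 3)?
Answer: 75/2956658 ≈ 2.5366e-5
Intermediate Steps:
y = 21/5 ≈ 4.2000
q(I) = I + 2*I² (q(I) = (I² + I²) + I = 2*I² + I = I + 2*I²)
S(G) = 7/6 + G²/6 + 506*G/75 (S(G) = 7/6 + ((G² + (21*(1 + 2*(21/5))/5)*G) + G)/6 = 7/6 + ((G² + (21*(1 + 42/5)/5)*G) + G)/6 = 7/6 + ((G² + ((21/5)*(47/5))*G) + G)/6 = 7/6 + ((G² + 987*G/25) + G)/6 = 7/6 + (G² + 1012*G/25)/6 = 7/6 + (G²/6 + 506*G/75) = 7/6 + G²/6 + 506*G/75)
1/S(-507) = 1/(7/6 + (⅙)*(-507)² + (506/75)*(-507)) = 1/(7/6 + (⅙)*257049 - 85514/25) = 1/(7/6 + 85683/2 - 85514/25) = 1/(2956658/75) = 75/2956658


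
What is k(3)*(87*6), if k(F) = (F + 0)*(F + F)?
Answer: 9396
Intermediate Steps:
k(F) = 2*F**2 (k(F) = F*(2*F) = 2*F**2)
k(3)*(87*6) = (2*3**2)*(87*6) = (2*9)*522 = 18*522 = 9396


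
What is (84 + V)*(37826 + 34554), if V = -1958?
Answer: -135640120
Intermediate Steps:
(84 + V)*(37826 + 34554) = (84 - 1958)*(37826 + 34554) = -1874*72380 = -135640120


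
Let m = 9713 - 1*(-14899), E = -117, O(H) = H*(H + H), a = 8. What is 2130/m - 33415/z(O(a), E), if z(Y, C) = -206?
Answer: 34285365/211253 ≈ 162.30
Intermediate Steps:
O(H) = 2*H**2 (O(H) = H*(2*H) = 2*H**2)
m = 24612 (m = 9713 + 14899 = 24612)
2130/m - 33415/z(O(a), E) = 2130/24612 - 33415/(-206) = 2130*(1/24612) - 33415*(-1/206) = 355/4102 + 33415/206 = 34285365/211253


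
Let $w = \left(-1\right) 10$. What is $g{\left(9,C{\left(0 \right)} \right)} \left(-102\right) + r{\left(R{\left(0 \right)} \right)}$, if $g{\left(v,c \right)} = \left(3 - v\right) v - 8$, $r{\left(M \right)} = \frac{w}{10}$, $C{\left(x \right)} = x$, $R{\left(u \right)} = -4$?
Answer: $6323$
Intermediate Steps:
$w = -10$
$r{\left(M \right)} = -1$ ($r{\left(M \right)} = - \frac{10}{10} = \left(-10\right) \frac{1}{10} = -1$)
$g{\left(v,c \right)} = -8 + v \left(3 - v\right)$ ($g{\left(v,c \right)} = v \left(3 - v\right) - 8 = -8 + v \left(3 - v\right)$)
$g{\left(9,C{\left(0 \right)} \right)} \left(-102\right) + r{\left(R{\left(0 \right)} \right)} = \left(-8 - 9^{2} + 3 \cdot 9\right) \left(-102\right) - 1 = \left(-8 - 81 + 27\right) \left(-102\right) - 1 = \left(-62\right) \left(-102\right) - 1 = 6324 - 1 = 6323$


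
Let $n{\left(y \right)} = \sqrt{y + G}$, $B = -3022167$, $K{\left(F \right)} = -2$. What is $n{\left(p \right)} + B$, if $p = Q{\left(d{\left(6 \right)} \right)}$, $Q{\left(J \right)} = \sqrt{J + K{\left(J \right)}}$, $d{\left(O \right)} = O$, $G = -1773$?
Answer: $-3022167 + i \sqrt{1771} \approx -3.0222 \cdot 10^{6} + 42.083 i$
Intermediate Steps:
$Q{\left(J \right)} = \sqrt{-2 + J}$ ($Q{\left(J \right)} = \sqrt{J - 2} = \sqrt{-2 + J}$)
$p = 2$ ($p = \sqrt{-2 + 6} = \sqrt{4} = 2$)
$n{\left(y \right)} = \sqrt{-1773 + y}$ ($n{\left(y \right)} = \sqrt{y - 1773} = \sqrt{-1773 + y}$)
$n{\left(p \right)} + B = \sqrt{-1773 + 2} - 3022167 = \sqrt{-1771} - 3022167 = i \sqrt{1771} - 3022167 = -3022167 + i \sqrt{1771}$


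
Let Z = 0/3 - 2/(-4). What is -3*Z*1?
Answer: -3/2 ≈ -1.5000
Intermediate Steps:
Z = ½ (Z = 0*(⅓) - 2*(-¼) = 0 + ½ = ½ ≈ 0.50000)
-3*Z*1 = -3*½*1 = -3/2*1 = -3/2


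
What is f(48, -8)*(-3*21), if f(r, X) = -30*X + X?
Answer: -14616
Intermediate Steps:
f(r, X) = -29*X
f(48, -8)*(-3*21) = (-29*(-8))*(-3*21) = 232*(-63) = -14616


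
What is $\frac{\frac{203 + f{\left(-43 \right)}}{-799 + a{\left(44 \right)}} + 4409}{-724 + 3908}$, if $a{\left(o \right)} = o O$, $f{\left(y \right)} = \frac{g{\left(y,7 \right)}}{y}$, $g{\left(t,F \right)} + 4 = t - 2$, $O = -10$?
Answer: $\frac{11185215}{8077808} \approx 1.3847$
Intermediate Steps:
$g{\left(t,F \right)} = -6 + t$ ($g{\left(t,F \right)} = -4 + \left(t - 2\right) = -4 + \left(-2 + t\right) = -6 + t$)
$f{\left(y \right)} = \frac{-6 + y}{y}$
$a{\left(o \right)} = - 10 o$ ($a{\left(o \right)} = o \left(-10\right) = - 10 o$)
$\frac{\frac{203 + f{\left(-43 \right)}}{-799 + a{\left(44 \right)}} + 4409}{-724 + 3908} = \frac{\frac{203 + \frac{-6 - 43}{-43}}{-799 - 440} + 4409}{-724 + 3908} = \frac{\frac{203 - - \frac{49}{43}}{-799 - 440} + 4409}{3184} = \left(\frac{203 + \frac{49}{43}}{-1239} + 4409\right) \frac{1}{3184} = \left(\frac{8778}{43} \left(- \frac{1}{1239}\right) + 4409\right) \frac{1}{3184} = \left(- \frac{418}{2537} + 4409\right) \frac{1}{3184} = \frac{11185215}{2537} \cdot \frac{1}{3184} = \frac{11185215}{8077808}$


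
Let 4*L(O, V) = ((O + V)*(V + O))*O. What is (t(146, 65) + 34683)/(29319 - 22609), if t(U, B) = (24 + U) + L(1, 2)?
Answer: 139421/26840 ≈ 5.1945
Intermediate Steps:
L(O, V) = O*(O + V)²/4 (L(O, V) = (((O + V)*(V + O))*O)/4 = (((O + V)*(O + V))*O)/4 = ((O + V)²*O)/4 = (O*(O + V)²)/4 = O*(O + V)²/4)
t(U, B) = 105/4 + U (t(U, B) = (24 + U) + (¼)*1*(1 + 2)² = (24 + U) + (¼)*1*3² = (24 + U) + (¼)*1*9 = (24 + U) + 9/4 = 105/4 + U)
(t(146, 65) + 34683)/(29319 - 22609) = ((105/4 + 146) + 34683)/(29319 - 22609) = (689/4 + 34683)/6710 = (139421/4)*(1/6710) = 139421/26840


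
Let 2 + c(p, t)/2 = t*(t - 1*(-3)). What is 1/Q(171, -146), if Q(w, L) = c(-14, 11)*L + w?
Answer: -1/44213 ≈ -2.2618e-5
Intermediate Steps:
c(p, t) = -4 + 2*t*(3 + t) (c(p, t) = -4 + 2*(t*(t - 1*(-3))) = -4 + 2*(t*(t + 3)) = -4 + 2*(t*(3 + t)) = -4 + 2*t*(3 + t))
Q(w, L) = w + 304*L (Q(w, L) = (-4 + 2*11² + 6*11)*L + w = (-4 + 2*121 + 66)*L + w = (-4 + 242 + 66)*L + w = 304*L + w = w + 304*L)
1/Q(171, -146) = 1/(171 + 304*(-146)) = 1/(171 - 44384) = 1/(-44213) = -1/44213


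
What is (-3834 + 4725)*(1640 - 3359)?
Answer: -1531629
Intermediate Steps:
(-3834 + 4725)*(1640 - 3359) = 891*(-1719) = -1531629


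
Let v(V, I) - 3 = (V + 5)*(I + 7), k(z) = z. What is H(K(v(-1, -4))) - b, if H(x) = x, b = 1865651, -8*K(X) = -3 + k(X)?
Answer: -3731305/2 ≈ -1.8657e+6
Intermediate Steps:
v(V, I) = 3 + (5 + V)*(7 + I) (v(V, I) = 3 + (V + 5)*(I + 7) = 3 + (5 + V)*(7 + I))
K(X) = 3/8 - X/8 (K(X) = -(-3 + X)/8 = 3/8 - X/8)
H(K(v(-1, -4))) - b = (3/8 - (38 + 5*(-4) + 7*(-1) - 4*(-1))/8) - 1*1865651 = (3/8 - (38 - 20 - 7 + 4)/8) - 1865651 = (3/8 - 1/8*15) - 1865651 = (3/8 - 15/8) - 1865651 = -3/2 - 1865651 = -3731305/2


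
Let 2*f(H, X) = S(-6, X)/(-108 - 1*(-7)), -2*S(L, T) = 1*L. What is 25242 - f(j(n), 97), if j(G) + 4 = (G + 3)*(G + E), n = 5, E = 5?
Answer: 5098887/202 ≈ 25242.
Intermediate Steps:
j(G) = -4 + (3 + G)*(5 + G) (j(G) = -4 + (G + 3)*(G + 5) = -4 + (3 + G)*(5 + G))
S(L, T) = -L/2
f(H, X) = -3/202 (f(H, X) = ((-½*(-6))/(-108 - 1*(-7)))/2 = (3/(-108 + 7))/2 = (3/(-101))/2 = (3*(-1/101))/2 = (½)*(-3/101) = -3/202)
25242 - f(j(n), 97) = 25242 - 1*(-3/202) = 25242 + 3/202 = 5098887/202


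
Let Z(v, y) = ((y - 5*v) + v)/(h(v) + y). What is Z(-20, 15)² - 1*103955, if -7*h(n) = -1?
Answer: -1167596155/11236 ≈ -1.0392e+5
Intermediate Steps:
h(n) = ⅐ (h(n) = -⅐*(-1) = ⅐)
Z(v, y) = (y - 4*v)/(⅐ + y) (Z(v, y) = ((y - 5*v) + v)/(⅐ + y) = (y - 4*v)/(⅐ + y))
Z(-20, 15)² - 1*103955 = (7*(15 - 4*(-20))/(1 + 7*15))² - 1*103955 = (7*(15 + 80)/(1 + 105))² - 103955 = (7*95/106)² - 103955 = (7*(1/106)*95)² - 103955 = (665/106)² - 103955 = 442225/11236 - 103955 = -1167596155/11236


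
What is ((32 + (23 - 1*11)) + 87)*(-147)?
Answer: -19257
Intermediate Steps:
((32 + (23 - 1*11)) + 87)*(-147) = ((32 + (23 - 11)) + 87)*(-147) = ((32 + 12) + 87)*(-147) = (44 + 87)*(-147) = 131*(-147) = -19257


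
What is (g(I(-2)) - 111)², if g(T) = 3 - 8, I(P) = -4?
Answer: 13456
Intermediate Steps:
g(T) = -5
(g(I(-2)) - 111)² = (-5 - 111)² = (-116)² = 13456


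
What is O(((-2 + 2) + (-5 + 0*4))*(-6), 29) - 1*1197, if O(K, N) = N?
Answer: -1168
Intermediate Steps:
O(((-2 + 2) + (-5 + 0*4))*(-6), 29) - 1*1197 = 29 - 1*1197 = 29 - 1197 = -1168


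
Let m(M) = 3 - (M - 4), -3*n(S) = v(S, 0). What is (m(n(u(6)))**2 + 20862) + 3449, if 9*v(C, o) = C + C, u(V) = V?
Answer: 1973680/81 ≈ 24366.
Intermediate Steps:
v(C, o) = 2*C/9 (v(C, o) = (C + C)/9 = (2*C)/9 = 2*C/9)
n(S) = -2*S/27
m(M) = 7 - M (m(M) = 3 - (-4 + M) = 3 + (4 - M) = 7 - M)
(m(n(u(6)))**2 + 20862) + 3449 = ((7 - (-2)*6/27)**2 + 20862) + 3449 = ((7 - 1*(-4/9))**2 + 20862) + 3449 = ((7 + 4/9)**2 + 20862) + 3449 = ((67/9)**2 + 20862) + 3449 = (4489/81 + 20862) + 3449 = 1694311/81 + 3449 = 1973680/81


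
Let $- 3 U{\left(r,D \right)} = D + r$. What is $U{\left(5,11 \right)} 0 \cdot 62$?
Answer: $0$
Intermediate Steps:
$U{\left(r,D \right)} = - \frac{D}{3} - \frac{r}{3}$ ($U{\left(r,D \right)} = - \frac{D + r}{3} = - \frac{D}{3} - \frac{r}{3}$)
$U{\left(5,11 \right)} 0 \cdot 62 = \left(\left(- \frac{1}{3}\right) 11 - \frac{5}{3}\right) 0 \cdot 62 = \left(- \frac{11}{3} - \frac{5}{3}\right) 0 \cdot 62 = \left(- \frac{16}{3}\right) 0 \cdot 62 = 0 \cdot 62 = 0$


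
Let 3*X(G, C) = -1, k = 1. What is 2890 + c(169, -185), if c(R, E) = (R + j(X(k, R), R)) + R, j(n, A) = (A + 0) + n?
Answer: 10190/3 ≈ 3396.7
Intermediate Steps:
X(G, C) = -⅓ (X(G, C) = (⅓)*(-1) = -⅓)
j(n, A) = A + n
c(R, E) = -⅓ + 3*R (c(R, E) = (R + (R - ⅓)) + R = (R + (-⅓ + R)) + R = (-⅓ + 2*R) + R = -⅓ + 3*R)
2890 + c(169, -185) = 2890 + (-⅓ + 3*169) = 2890 + (-⅓ + 507) = 2890 + 1520/3 = 10190/3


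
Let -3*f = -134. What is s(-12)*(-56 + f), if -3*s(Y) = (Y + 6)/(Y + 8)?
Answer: 17/3 ≈ 5.6667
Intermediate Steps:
f = 134/3 (f = -⅓*(-134) = 134/3 ≈ 44.667)
s(Y) = -(6 + Y)/(3*(8 + Y)) (s(Y) = -(Y + 6)/(3*(Y + 8)) = -(6 + Y)/(3*(8 + Y)))
s(-12)*(-56 + f) = ((-6 - 1*(-12))/(3*(8 - 12)))*(-56 + 134/3) = ((⅓)*(-6 + 12)/(-4))*(-34/3) = ((⅓)*(-¼)*6)*(-34/3) = -½*(-34/3) = 17/3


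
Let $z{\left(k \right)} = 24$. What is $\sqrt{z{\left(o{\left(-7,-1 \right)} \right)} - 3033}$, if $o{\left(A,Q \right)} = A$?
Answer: $i \sqrt{3009} \approx 54.854 i$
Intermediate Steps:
$\sqrt{z{\left(o{\left(-7,-1 \right)} \right)} - 3033} = \sqrt{24 - 3033} = \sqrt{-3009} = i \sqrt{3009}$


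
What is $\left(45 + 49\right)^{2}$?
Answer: $8836$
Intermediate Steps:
$\left(45 + 49\right)^{2} = 94^{2} = 8836$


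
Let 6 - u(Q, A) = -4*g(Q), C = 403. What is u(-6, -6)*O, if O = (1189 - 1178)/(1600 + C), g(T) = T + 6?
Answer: 66/2003 ≈ 0.032951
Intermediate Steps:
g(T) = 6 + T
u(Q, A) = 30 + 4*Q (u(Q, A) = 6 - (-4)*(6 + Q) = 6 - (-24 - 4*Q) = 6 + (24 + 4*Q) = 30 + 4*Q)
O = 11/2003 (O = (1189 - 1178)/(1600 + 403) = 11/2003 ≈ 0.0054918)
u(-6, -6)*O = (30 + 4*(-6))*(11/2003) = (30 - 24)*(11/2003) = 6*(11/2003) = 66/2003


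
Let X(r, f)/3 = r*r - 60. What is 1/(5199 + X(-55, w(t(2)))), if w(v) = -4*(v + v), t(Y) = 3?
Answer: 1/14094 ≈ 7.0952e-5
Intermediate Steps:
w(v) = -8*v
X(r, f) = -180 + 3*r**2 (X(r, f) = 3*(r*r - 60) = 3*(r**2 - 60) = 3*(-60 + r**2) = -180 + 3*r**2)
1/(5199 + X(-55, w(t(2)))) = 1/(5199 + (-180 + 3*(-55)**2)) = 1/(5199 + (-180 + 3*3025)) = 1/(5199 + (-180 + 9075)) = 1/(5199 + 8895) = 1/14094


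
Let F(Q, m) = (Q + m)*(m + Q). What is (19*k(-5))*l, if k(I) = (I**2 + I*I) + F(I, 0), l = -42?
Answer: -59850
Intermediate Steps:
F(Q, m) = (Q + m)**2 (F(Q, m) = (Q + m)*(Q + m) = (Q + m)**2)
k(I) = 3*I**2 (k(I) = (I**2 + I*I) + (I + 0)**2 = (I**2 + I**2) + I**2 = 2*I**2 + I**2 = 3*I**2)
(19*k(-5))*l = (19*(3*(-5)**2))*(-42) = (19*(3*25))*(-42) = (19*75)*(-42) = 1425*(-42) = -59850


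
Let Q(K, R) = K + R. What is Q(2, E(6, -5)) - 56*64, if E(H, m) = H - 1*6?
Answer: -3582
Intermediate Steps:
E(H, m) = -6 + H (E(H, m) = H - 6 = -6 + H)
Q(2, E(6, -5)) - 56*64 = (2 + (-6 + 6)) - 56*64 = (2 + 0) - 3584 = 2 - 3584 = -3582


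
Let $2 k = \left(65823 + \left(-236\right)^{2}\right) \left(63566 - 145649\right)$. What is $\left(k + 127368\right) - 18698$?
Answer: $- \frac{9974426737}{2} \approx -4.9872 \cdot 10^{9}$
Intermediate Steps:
$k = - \frac{9974644077}{2}$ ($k = \frac{\left(65823 + \left(-236\right)^{2}\right) \left(63566 - 145649\right)}{2} = \frac{\left(65823 + 55696\right) \left(-82083\right)}{2} = \frac{121519 \left(-82083\right)}{2} = \frac{1}{2} \left(-9974644077\right) = - \frac{9974644077}{2} \approx -4.9873 \cdot 10^{9}$)
$\left(k + 127368\right) - 18698 = \left(- \frac{9974644077}{2} + 127368\right) - 18698 = - \frac{9974389341}{2} - 18698 = - \frac{9974426737}{2}$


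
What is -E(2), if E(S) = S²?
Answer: -4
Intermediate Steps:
-E(2) = -1*2² = -1*4 = -4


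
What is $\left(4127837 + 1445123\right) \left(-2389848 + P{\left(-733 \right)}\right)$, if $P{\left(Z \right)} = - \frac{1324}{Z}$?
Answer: $- \frac{9762473139689600}{733} \approx -1.3319 \cdot 10^{13}$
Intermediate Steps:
$\left(4127837 + 1445123\right) \left(-2389848 + P{\left(-733 \right)}\right) = \left(4127837 + 1445123\right) \left(-2389848 - \frac{1324}{-733}\right) = 5572960 \left(-2389848 - - \frac{1324}{733}\right) = 5572960 \left(-2389848 + \frac{1324}{733}\right) = 5572960 \left(- \frac{1751757260}{733}\right) = - \frac{9762473139689600}{733}$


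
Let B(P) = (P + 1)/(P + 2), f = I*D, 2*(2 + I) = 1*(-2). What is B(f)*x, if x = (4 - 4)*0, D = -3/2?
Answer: 0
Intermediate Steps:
D = -3/2 (D = -3*½ = -3/2 ≈ -1.5000)
I = -3 (I = -2 + (1*(-2))/2 = -2 + (½)*(-2) = -2 - 1 = -3)
f = 9/2 (f = -3*(-3/2) = 9/2 ≈ 4.5000)
B(P) = (1 + P)/(2 + P)
x = 0 (x = 0*0 = 0)
B(f)*x = ((1 + 9/2)/(2 + 9/2))*0 = ((11/2)/(13/2))*0 = ((2/13)*(11/2))*0 = (11/13)*0 = 0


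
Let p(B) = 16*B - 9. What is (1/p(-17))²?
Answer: 1/78961 ≈ 1.2664e-5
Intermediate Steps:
p(B) = -9 + 16*B
(1/p(-17))² = (1/(-9 + 16*(-17)))² = (1/(-9 - 272))² = (1/(-281))² = (-1/281)² = 1/78961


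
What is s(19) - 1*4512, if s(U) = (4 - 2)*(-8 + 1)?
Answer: -4526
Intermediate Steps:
s(U) = -14 (s(U) = 2*(-7) = -14)
s(19) - 1*4512 = -14 - 1*4512 = -14 - 4512 = -4526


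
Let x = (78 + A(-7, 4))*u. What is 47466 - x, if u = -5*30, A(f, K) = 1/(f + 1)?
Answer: 59141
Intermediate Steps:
A(f, K) = 1/(1 + f)
u = -150
x = -11675 (x = (78 + 1/(1 - 7))*(-150) = (78 + 1/(-6))*(-150) = (78 - 1/6)*(-150) = (467/6)*(-150) = -11675)
47466 - x = 47466 - 1*(-11675) = 47466 + 11675 = 59141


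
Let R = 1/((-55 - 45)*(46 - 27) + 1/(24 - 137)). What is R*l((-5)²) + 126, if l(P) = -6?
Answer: 9017668/71567 ≈ 126.00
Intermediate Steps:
R = -113/214701 (R = 1/(-100*19 + 1/(-113)) = 1/(-1900 - 1/113) = 1/(-214701/113) = -113/214701 ≈ -0.00052631)
R*l((-5)²) + 126 = -113/214701*(-6) + 126 = 226/71567 + 126 = 9017668/71567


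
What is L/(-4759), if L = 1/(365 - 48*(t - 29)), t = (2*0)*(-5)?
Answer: -1/8361563 ≈ -1.1959e-7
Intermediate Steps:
t = 0 (t = 0*(-5) = 0)
L = 1/1757 (L = 1/(365 - 48*(0 - 29)) = 1/(365 - 48*(-29)) = 1/(365 + 1392) = 1/1757 ≈ 0.00056915)
L/(-4759) = (1/1757)/(-4759) = (1/1757)*(-1/4759) = -1/8361563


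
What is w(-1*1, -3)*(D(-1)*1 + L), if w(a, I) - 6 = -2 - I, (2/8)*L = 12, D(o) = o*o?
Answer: 343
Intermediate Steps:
D(o) = o²
L = 48 (L = 4*12 = 48)
w(a, I) = 4 - I (w(a, I) = 6 + (-2 - I) = 4 - I)
w(-1*1, -3)*(D(-1)*1 + L) = (4 - 1*(-3))*((-1)²*1 + 48) = (4 + 3)*(1*1 + 48) = 7*(1 + 48) = 7*49 = 343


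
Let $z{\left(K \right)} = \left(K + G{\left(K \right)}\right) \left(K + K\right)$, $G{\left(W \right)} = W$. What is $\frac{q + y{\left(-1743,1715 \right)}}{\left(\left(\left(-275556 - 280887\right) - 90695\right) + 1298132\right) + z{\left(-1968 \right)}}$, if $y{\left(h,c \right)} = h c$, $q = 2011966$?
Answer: $- \frac{977279}{16143090} \approx -0.060539$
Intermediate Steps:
$z{\left(K \right)} = 4 K^{2}$ ($z{\left(K \right)} = \left(K + K\right) \left(K + K\right) = 2 K 2 K = 4 K^{2}$)
$y{\left(h,c \right)} = c h$
$\frac{q + y{\left(-1743,1715 \right)}}{\left(\left(\left(-275556 - 280887\right) - 90695\right) + 1298132\right) + z{\left(-1968 \right)}} = \frac{2011966 + 1715 \left(-1743\right)}{\left(\left(\left(-275556 - 280887\right) - 90695\right) + 1298132\right) + 4 \left(-1968\right)^{2}} = \frac{2011966 - 2989245}{\left(\left(-556443 - 90695\right) + 1298132\right) + 4 \cdot 3873024} = - \frac{977279}{\left(-647138 + 1298132\right) + 15492096} = - \frac{977279}{650994 + 15492096} = - \frac{977279}{16143090}$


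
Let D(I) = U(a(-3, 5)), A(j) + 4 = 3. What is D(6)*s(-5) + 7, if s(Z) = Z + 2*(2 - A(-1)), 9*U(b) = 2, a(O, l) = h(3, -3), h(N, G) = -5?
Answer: 65/9 ≈ 7.2222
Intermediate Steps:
A(j) = -1 (A(j) = -4 + 3 = -1)
a(O, l) = -5
U(b) = 2/9 (U(b) = (⅑)*2 = 2/9)
D(I) = 2/9
s(Z) = 6 + Z (s(Z) = Z + 2*(2 - 1*(-1)) = Z + 2*(2 + 1) = Z + 2*3 = Z + 6 = 6 + Z)
D(6)*s(-5) + 7 = 2*(6 - 5)/9 + 7 = (2/9)*1 + 7 = 2/9 + 7 = 65/9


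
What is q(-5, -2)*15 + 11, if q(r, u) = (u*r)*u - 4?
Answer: -349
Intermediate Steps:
q(r, u) = -4 + r*u**2 (q(r, u) = (r*u)*u - 4 = r*u**2 - 4 = -4 + r*u**2)
q(-5, -2)*15 + 11 = (-4 - 5*(-2)**2)*15 + 11 = (-4 - 5*4)*15 + 11 = (-4 - 20)*15 + 11 = -24*15 + 11 = -360 + 11 = -349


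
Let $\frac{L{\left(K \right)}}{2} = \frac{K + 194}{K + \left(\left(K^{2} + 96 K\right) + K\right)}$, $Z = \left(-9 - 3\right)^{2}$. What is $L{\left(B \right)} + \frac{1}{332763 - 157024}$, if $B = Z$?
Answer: $\frac{29708603}{1531038168} \approx 0.019404$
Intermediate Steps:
$Z = 144$ ($Z = \left(-12\right)^{2} = 144$)
$B = 144$
$L{\left(K \right)} = \frac{2 \left(194 + K\right)}{K^{2} + 98 K}$ ($L{\left(K \right)} = 2 \frac{K + 194}{K + \left(\left(K^{2} + 96 K\right) + K\right)} = 2 \frac{194 + K}{K + \left(K^{2} + 97 K\right)} = 2 \frac{194 + K}{K^{2} + 98 K} = \frac{2 \left(194 + K\right)}{K^{2} + 98 K}$)
$L{\left(B \right)} + \frac{1}{332763 - 157024} = \frac{2 \left(194 + 144\right)}{144 \left(98 + 144\right)} + \frac{1}{332763 - 157024} = 2 \cdot \frac{1}{144} \cdot \frac{1}{242} \cdot 338 + \frac{1}{175739} = \frac{169}{8712} + \frac{1}{175739} = \frac{29708603}{1531038168}$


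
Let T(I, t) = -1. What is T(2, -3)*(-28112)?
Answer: 28112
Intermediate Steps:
T(2, -3)*(-28112) = -1*(-28112) = 28112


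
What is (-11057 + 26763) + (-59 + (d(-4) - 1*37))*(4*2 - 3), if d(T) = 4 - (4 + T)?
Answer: 15246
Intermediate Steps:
d(T) = -T (d(T) = 4 + (-4 - T) = -T)
(-11057 + 26763) + (-59 + (d(-4) - 1*37))*(4*2 - 3) = (-11057 + 26763) + (-59 + (-1*(-4) - 1*37))*(4*2 - 3) = 15706 + (-59 + (4 - 37))*(8 - 3) = 15706 + (-59 - 33)*5 = 15706 - 92*5 = 15706 - 460 = 15246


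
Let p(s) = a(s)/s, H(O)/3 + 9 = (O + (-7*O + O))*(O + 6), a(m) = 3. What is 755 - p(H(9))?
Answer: 516421/684 ≈ 755.00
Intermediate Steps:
H(O) = -27 - 15*O*(6 + O) (H(O) = -27 + 3*((O + (-7*O + O))*(O + 6)) = -27 + 3*((O - 6*O)*(6 + O)) = -27 + 3*((-5*O)*(6 + O)) = -27 + 3*(-5*O*(6 + O)) = -27 - 15*O*(6 + O))
p(s) = 3/s
755 - p(H(9)) = 755 - 3/(-27 - 90*9 - 15*9²) = 755 - 3/(-27 - 810 - 15*81) = 755 - 3/(-27 - 810 - 1215) = 755 - 3/(-2052) = 755 - 3*(-1)/2052 = 755 - 1*(-1/684) = 755 + 1/684 = 516421/684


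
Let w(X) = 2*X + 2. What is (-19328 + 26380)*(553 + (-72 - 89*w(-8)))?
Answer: 12178804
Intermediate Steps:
w(X) = 2 + 2*X
(-19328 + 26380)*(553 + (-72 - 89*w(-8))) = (-19328 + 26380)*(553 + (-72 - 89*(2 + 2*(-8)))) = 7052*(553 + (-72 - 89*(2 - 16))) = 7052*(553 + (-72 - 89*(-14))) = 7052*(553 + (-72 + 1246)) = 7052*(553 + 1174) = 7052*1727 = 12178804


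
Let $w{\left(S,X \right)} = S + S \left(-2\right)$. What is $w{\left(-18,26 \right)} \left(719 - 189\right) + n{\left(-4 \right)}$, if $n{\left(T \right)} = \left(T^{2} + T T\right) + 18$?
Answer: $9590$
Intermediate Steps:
$n{\left(T \right)} = 18 + 2 T^{2}$ ($n{\left(T \right)} = \left(T^{2} + T^{2}\right) + 18 = 2 T^{2} + 18 = 18 + 2 T^{2}$)
$w{\left(S,X \right)} = - S$ ($w{\left(S,X \right)} = S - 2 S = - S$)
$w{\left(-18,26 \right)} \left(719 - 189\right) + n{\left(-4 \right)} = \left(-1\right) \left(-18\right) \left(719 - 189\right) + \left(18 + 2 \left(-4\right)^{2}\right) = 18 \left(719 - 189\right) + \left(18 + 2 \cdot 16\right) = 18 \cdot 530 + \left(18 + 32\right) = 9540 + 50 = 9590$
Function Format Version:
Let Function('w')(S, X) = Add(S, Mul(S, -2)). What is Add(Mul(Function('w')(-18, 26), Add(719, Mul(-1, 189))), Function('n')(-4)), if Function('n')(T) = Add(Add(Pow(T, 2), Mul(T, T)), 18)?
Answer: 9590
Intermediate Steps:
Function('n')(T) = Add(18, Mul(2, Pow(T, 2))) (Function('n')(T) = Add(Add(Pow(T, 2), Pow(T, 2)), 18) = Add(Mul(2, Pow(T, 2)), 18) = Add(18, Mul(2, Pow(T, 2))))
Function('w')(S, X) = Mul(-1, S) (Function('w')(S, X) = Add(S, Mul(-2, S)) = Mul(-1, S))
Add(Mul(Function('w')(-18, 26), Add(719, Mul(-1, 189))), Function('n')(-4)) = Add(Mul(Mul(-1, -18), Add(719, Mul(-1, 189))), Add(18, Mul(2, Pow(-4, 2)))) = Add(Mul(18, Add(719, -189)), Add(18, Mul(2, 16))) = Add(Mul(18, 530), Add(18, 32)) = Add(9540, 50) = 9590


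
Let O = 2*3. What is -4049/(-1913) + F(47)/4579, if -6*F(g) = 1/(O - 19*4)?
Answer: 7786957733/3679043340 ≈ 2.1166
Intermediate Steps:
O = 6
F(g) = 1/420 (F(g) = -1/(6*(6 - 19*4)) = -1/(6*(6 - 76)) = -1/6/(-70) = -1/6*(-1/70) = 1/420)
-4049/(-1913) + F(47)/4579 = -4049/(-1913) + (1/420)/4579 = -4049*(-1/1913) + (1/420)*(1/4579) = 4049/1913 + 1/1923180 = 7786957733/3679043340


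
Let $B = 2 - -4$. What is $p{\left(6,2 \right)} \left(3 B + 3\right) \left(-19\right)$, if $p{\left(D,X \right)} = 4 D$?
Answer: $-9576$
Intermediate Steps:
$B = 6$ ($B = 2 + 4 = 6$)
$p{\left(6,2 \right)} \left(3 B + 3\right) \left(-19\right) = 4 \cdot 6 \left(3 \cdot 6 + 3\right) \left(-19\right) = 24 \left(18 + 3\right) \left(-19\right) = 24 \cdot 21 \left(-19\right) = 504 \left(-19\right) = -9576$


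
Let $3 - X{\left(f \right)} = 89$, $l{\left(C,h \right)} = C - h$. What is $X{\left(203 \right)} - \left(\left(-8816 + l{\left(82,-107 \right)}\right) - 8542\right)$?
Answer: $17083$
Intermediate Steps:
$X{\left(f \right)} = -86$ ($X{\left(f \right)} = 3 - 89 = -86$)
$X{\left(203 \right)} - \left(\left(-8816 + l{\left(82,-107 \right)}\right) - 8542\right) = -86 - \left(\left(-8816 + \left(82 - -107\right)\right) - 8542\right) = -86 - \left(\left(-8816 + \left(82 + 107\right)\right) - 8542\right) = -86 - \left(\left(-8816 + 189\right) - 8542\right) = -86 - \left(-8627 - 8542\right) = -86 - -17169 = -86 + 17169 = 17083$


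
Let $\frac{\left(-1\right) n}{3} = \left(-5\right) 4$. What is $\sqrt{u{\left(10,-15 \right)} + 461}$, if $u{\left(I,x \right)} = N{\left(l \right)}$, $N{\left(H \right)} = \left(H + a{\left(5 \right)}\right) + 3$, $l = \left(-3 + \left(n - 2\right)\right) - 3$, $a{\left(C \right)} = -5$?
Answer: $\sqrt{511} \approx 22.605$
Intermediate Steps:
$n = 60$ ($n = - 3 \left(\left(-5\right) 4\right) = \left(-3\right) \left(-20\right) = 60$)
$l = 52$ ($l = \left(-3 + \left(60 - 2\right)\right) - 3 = \left(-3 + 58\right) - 3 = 55 - 3 = 52$)
$N{\left(H \right)} = -2 + H$ ($N{\left(H \right)} = \left(H - 5\right) + 3 = \left(-5 + H\right) + 3 = -2 + H$)
$u{\left(I,x \right)} = 50$ ($u{\left(I,x \right)} = -2 + 52 = 50$)
$\sqrt{u{\left(10,-15 \right)} + 461} = \sqrt{50 + 461} = \sqrt{511}$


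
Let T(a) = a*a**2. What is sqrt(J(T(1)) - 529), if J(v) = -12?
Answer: I*sqrt(541) ≈ 23.259*I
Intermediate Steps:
T(a) = a**3
sqrt(J(T(1)) - 529) = sqrt(-12 - 529) = sqrt(-541) = I*sqrt(541)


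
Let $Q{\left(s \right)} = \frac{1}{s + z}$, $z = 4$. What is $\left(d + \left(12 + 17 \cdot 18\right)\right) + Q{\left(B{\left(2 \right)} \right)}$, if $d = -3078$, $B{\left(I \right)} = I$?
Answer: $- \frac{16559}{6} \approx -2759.8$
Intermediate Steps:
$Q{\left(s \right)} = \frac{1}{4 + s}$ ($Q{\left(s \right)} = \frac{1}{s + 4} = \frac{1}{4 + s}$)
$\left(d + \left(12 + 17 \cdot 18\right)\right) + Q{\left(B{\left(2 \right)} \right)} = \left(-3078 + \left(12 + 17 \cdot 18\right)\right) + \frac{1}{4 + 2} = \left(-3078 + \left(12 + 306\right)\right) + \frac{1}{6} = \left(-3078 + 318\right) + \frac{1}{6} = -2760 + \frac{1}{6} = - \frac{16559}{6}$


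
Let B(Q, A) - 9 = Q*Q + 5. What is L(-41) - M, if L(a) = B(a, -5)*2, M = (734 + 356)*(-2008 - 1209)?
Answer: 3509920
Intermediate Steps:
M = -3506530 (M = 1090*(-3217) = -3506530)
B(Q, A) = 14 + Q² (B(Q, A) = 9 + (Q*Q + 5) = 9 + (Q² + 5) = 9 + (5 + Q²) = 14 + Q²)
L(a) = 28 + 2*a² (L(a) = (14 + a²)*2 = 28 + 2*a²)
L(-41) - M = (28 + 2*(-41)²) - 1*(-3506530) = (28 + 2*1681) + 3506530 = (28 + 3362) + 3506530 = 3390 + 3506530 = 3509920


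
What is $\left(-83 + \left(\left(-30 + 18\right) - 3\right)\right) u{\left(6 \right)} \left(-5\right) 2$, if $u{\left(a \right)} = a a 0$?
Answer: $0$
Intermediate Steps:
$u{\left(a \right)} = 0$ ($u{\left(a \right)} = a^{2} \cdot 0 = 0$)
$\left(-83 + \left(\left(-30 + 18\right) - 3\right)\right) u{\left(6 \right)} \left(-5\right) 2 = \left(-83 + \left(\left(-30 + 18\right) - 3\right)\right) 0 \left(-5\right) 2 = \left(-83 - 15\right) 0 \cdot 2 = \left(-83 - 15\right) 0 = \left(-98\right) 0 = 0$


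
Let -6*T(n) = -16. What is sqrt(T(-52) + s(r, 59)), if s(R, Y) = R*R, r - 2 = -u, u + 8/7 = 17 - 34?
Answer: sqrt(180105)/21 ≈ 20.209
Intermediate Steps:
T(n) = 8/3 (T(n) = -1/6*(-16) = 8/3)
u = -127/7 (u = -8/7 + (17 - 34) = -8/7 - 17 = -127/7 ≈ -18.143)
r = 141/7 (r = 2 - 1*(-127/7) = 2 + 127/7 = 141/7 ≈ 20.143)
s(R, Y) = R**2
sqrt(T(-52) + s(r, 59)) = sqrt(8/3 + (141/7)**2) = sqrt(8/3 + 19881/49) = sqrt(60035/147) = sqrt(180105)/21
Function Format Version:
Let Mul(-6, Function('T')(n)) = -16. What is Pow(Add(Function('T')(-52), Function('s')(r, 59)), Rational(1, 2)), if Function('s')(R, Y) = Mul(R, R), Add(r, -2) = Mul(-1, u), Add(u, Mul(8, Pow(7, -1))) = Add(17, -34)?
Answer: Mul(Rational(1, 21), Pow(180105, Rational(1, 2))) ≈ 20.209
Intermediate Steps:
Function('T')(n) = Rational(8, 3) (Function('T')(n) = Mul(Rational(-1, 6), -16) = Rational(8, 3))
u = Rational(-127, 7) (u = Add(Rational(-8, 7), Add(17, -34)) = Add(Rational(-8, 7), -17) = Rational(-127, 7) ≈ -18.143)
r = Rational(141, 7) (r = Add(2, Mul(-1, Rational(-127, 7))) = Add(2, Rational(127, 7)) = Rational(141, 7) ≈ 20.143)
Function('s')(R, Y) = Pow(R, 2)
Pow(Add(Function('T')(-52), Function('s')(r, 59)), Rational(1, 2)) = Pow(Add(Rational(8, 3), Pow(Rational(141, 7), 2)), Rational(1, 2)) = Pow(Add(Rational(8, 3), Rational(19881, 49)), Rational(1, 2)) = Pow(Rational(60035, 147), Rational(1, 2)) = Mul(Rational(1, 21), Pow(180105, Rational(1, 2)))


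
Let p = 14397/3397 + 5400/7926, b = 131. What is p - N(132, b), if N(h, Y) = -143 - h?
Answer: 1256120912/4487437 ≈ 279.92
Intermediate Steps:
p = 22075737/4487437 (p = 14397*(1/3397) + 5400*(1/7926) = 14397/3397 + 900/1321 = 22075737/4487437 ≈ 4.9195)
p - N(132, b) = 22075737/4487437 - (-143 - 1*132) = 22075737/4487437 - (-143 - 132) = 22075737/4487437 - 1*(-275) = 22075737/4487437 + 275 = 1256120912/4487437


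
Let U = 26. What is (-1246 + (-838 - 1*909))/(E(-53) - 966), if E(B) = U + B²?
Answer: -2993/1869 ≈ -1.6014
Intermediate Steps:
E(B) = 26 + B²
(-1246 + (-838 - 1*909))/(E(-53) - 966) = (-1246 + (-838 - 1*909))/((26 + (-53)²) - 966) = (-1246 + (-838 - 909))/((26 + 2809) - 966) = (-1246 - 1747)/(2835 - 966) = -2993/1869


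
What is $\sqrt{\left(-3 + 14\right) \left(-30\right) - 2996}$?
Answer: $i \sqrt{3326} \approx 57.672 i$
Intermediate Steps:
$\sqrt{\left(-3 + 14\right) \left(-30\right) - 2996} = \sqrt{11 \left(-30\right) - 2996} = \sqrt{-330 - 2996} = \sqrt{-3326} = i \sqrt{3326}$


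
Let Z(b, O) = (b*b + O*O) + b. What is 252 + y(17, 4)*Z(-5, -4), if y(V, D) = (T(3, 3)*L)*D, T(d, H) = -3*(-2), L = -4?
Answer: -3204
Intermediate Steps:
T(d, H) = 6
Z(b, O) = b + O² + b² (Z(b, O) = (b² + O²) + b = (O² + b²) + b = b + O² + b²)
y(V, D) = -24*D (y(V, D) = (6*(-4))*D = -24*D)
252 + y(17, 4)*Z(-5, -4) = 252 + (-24*4)*(-5 + (-4)² + (-5)²) = 252 - 96*(-5 + 16 + 25) = 252 - 96*36 = 252 - 3456 = -3204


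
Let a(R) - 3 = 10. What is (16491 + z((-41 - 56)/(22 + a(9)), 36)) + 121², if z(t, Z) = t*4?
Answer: 1089232/35 ≈ 31121.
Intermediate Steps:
a(R) = 13 (a(R) = 3 + 10 = 13)
z(t, Z) = 4*t
(16491 + z((-41 - 56)/(22 + a(9)), 36)) + 121² = (16491 + 4*((-41 - 56)/(22 + 13))) + 121² = (16491 + 4*(-97/35)) + 14641 = (16491 - 388/35) + 14641 = 576797/35 + 14641 = 1089232/35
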